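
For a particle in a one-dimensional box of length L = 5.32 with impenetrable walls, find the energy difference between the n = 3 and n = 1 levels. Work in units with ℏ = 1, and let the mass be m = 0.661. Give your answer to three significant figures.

ΔE = 2.11

E_n = n²π²ℏ²/(2mL²), so ΔE = (3² − 1²) π²ℏ²/(2mL²).
ΔE = 8 × π² / (2 × 0.661 × 5.32²) = 2.110.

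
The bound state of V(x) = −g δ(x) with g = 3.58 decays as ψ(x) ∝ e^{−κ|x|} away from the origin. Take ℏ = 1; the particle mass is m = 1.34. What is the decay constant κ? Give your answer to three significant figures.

κ = 4.80

Integrating the TISE across x = 0 gives the cusp condition ψ'(0⁺) − ψ'(0⁻) = −(2mg/ℏ²)ψ(0).
With ψ ∝ e^{−κ|x|} this yields −2κ = −2mg/ℏ², so κ = mg/ℏ² = 4.797.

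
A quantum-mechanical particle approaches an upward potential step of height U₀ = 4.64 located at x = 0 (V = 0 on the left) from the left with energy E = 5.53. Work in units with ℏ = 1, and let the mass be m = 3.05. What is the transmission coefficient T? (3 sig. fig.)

The wavenumbers are k₁ = √(2mE)/ℏ = 5.808 on the left and k₂ = √(2m(E − U₀))/ℏ = 2.330 on the right.
Continuity of ψ and ψ′ at the step yields the reflection amplitude r = (k₁ − k₂)/(k₁ + k₂) = 0.4274; thus R = |r|² = 0.1826, T = 0.8174.

T = 0.817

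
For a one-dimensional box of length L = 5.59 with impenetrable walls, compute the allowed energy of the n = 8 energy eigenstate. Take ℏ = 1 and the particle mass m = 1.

E = 10.1

The infinite-well eigenfunctions ψ_n = √(2/L) sin(nπx/L) vanish at both walls, giving E_n = n²π²ℏ²/(2mL²).
E_8 = 8² × π² / (2 × 1 × 5.59²) = 10.11.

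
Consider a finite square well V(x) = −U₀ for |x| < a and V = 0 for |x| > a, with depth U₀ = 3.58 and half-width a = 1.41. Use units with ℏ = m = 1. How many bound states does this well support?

Define the well-strength parameter z₀ = (a/ℏ)√(2mU₀) = 1.41 × √(2·1·3.58) = 3.773.
The even/odd transcendental equations gain one root per π/2 in z₀, giving N = 1 + ⌊2z₀/π⌋ = 1 + ⌊2.402⌋ = 3.

N = 3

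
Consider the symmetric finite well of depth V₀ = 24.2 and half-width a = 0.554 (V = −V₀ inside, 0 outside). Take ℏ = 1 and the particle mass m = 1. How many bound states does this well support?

The dimensionless depth is z₀ = a√(2mV₀)/ℏ = 0.554 × √(48.40) = 3.854.
The even/odd transcendental equations gain one root per π/2 in z₀, giving N = 1 + ⌊2z₀/π⌋ = 1 + ⌊2.454⌋ = 3.

N = 3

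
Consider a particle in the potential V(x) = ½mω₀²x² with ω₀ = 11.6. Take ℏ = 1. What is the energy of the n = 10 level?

E = 122

The oscillator eigenvalues are E_n = ℏω₀(n + ½), so E_10 = 11.6 × 10.5 = 121.8.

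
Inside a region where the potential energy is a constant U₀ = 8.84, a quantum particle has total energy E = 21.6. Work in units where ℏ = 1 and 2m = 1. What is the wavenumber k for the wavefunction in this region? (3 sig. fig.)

k = 3.57

With E > U₀ the solution is oscillatory, ψ ∝ e^{±ikx} with k = √(2m(E − U₀))/ℏ.
k = √(2 × 0.5 × 12.76) = 3.572.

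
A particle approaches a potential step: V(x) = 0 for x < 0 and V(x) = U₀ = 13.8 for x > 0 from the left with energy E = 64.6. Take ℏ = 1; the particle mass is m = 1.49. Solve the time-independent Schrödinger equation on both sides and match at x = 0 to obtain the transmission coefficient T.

T = 0.996

On each side the TISE gives plane waves with k = √(2m(E − V))/ℏ: k₁ = √(2·1.49·64.6) = 13.87, k₂ = √(2·1.49·50.8) = 12.30.
Continuity of ψ and ψ′ at the step yields the reflection amplitude r = (k₁ − k₂)/(k₁ + k₂) = 0.06001; thus R = |r|² = 0.003601, T = 0.9964.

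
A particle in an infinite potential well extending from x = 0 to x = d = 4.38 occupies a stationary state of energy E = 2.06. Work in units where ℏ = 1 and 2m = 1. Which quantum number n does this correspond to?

For an infinite well E_n = n²π²ℏ²/(2md²), so n = (d/πℏ)√(2mE).
n = (4.38/π) × √(2 × 0.5 × 2.06) = 2.001 → n = 2.

n = 2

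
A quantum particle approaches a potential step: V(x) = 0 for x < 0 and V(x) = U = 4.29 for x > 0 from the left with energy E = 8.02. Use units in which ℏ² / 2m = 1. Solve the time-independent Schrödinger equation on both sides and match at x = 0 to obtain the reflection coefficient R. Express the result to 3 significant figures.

R = 0.0358

The wavenumbers are k₁ = √(2mE)/ℏ = 2.832 on the left and k₂ = √(2m(E − U))/ℏ = 1.931 on the right.
Continuity of ψ and ψ′ at the step yields the reflection amplitude r = (k₁ − k₂)/(k₁ + k₂) = 0.1891; thus R = |r|² = 0.03575, T = 0.9642.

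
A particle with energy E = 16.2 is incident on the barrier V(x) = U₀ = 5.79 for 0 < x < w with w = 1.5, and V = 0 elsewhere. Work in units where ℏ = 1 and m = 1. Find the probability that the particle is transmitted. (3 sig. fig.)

T = 0.986

E > U₀: inside the barrier k₂ = √(2m(E − U₀))/ℏ = 4.563, k₂w = 6.844.
T = [1 + U₀² sin²(k₂w) / (4E(E − U₀))]⁻¹ = 1/1.014 = 0.986.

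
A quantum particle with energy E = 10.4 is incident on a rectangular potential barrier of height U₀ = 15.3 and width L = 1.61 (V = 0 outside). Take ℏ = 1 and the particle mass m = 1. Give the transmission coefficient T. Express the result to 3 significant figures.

E < U₀: inside the barrier ψ ∝ e^{±κx} with κ = √(2m(U₀ − E))/ℏ = 3.130.
κL = 5.040, sinh(κL) = 77.24.
Matching ψ, ψ′ at both faces gives T = [1 + U₀² sinh²(κL) / (4E(U₀ − E))]⁻¹ = 1/6852 = 0.000146.

T = 0.000146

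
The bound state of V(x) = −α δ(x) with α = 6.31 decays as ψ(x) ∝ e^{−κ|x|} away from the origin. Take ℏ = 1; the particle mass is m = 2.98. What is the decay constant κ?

κ = 18.8

Integrating the TISE across x = 0 gives the cusp condition ψ'(0⁺) − ψ'(0⁻) = −(2mα/ℏ²)ψ(0).
With ψ ∝ e^{−κ|x|} this yields −2κ = −2mα/ℏ², so κ = mα/ℏ² = 18.80.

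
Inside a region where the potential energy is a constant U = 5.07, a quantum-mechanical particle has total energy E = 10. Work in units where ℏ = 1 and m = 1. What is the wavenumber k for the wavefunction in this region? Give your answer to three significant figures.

With E > U the solution is oscillatory, ψ ∝ e^{±ikx} with k = √(2m(E − U))/ℏ.
k = √(2 × 1 × 4.93) = 3.140.

k = 3.14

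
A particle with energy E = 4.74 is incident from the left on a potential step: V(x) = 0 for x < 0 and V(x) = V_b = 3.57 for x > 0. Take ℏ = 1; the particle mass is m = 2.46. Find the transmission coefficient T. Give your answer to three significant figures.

On each side the TISE gives plane waves with k = √(2m(E − V))/ℏ: k₁ = √(2·2.46·4.74) = 4.829, k₂ = √(2·2.46·1.17) = 2.399.
Matching ψ and ψ′ at x = 0 gives r = (k₁ − k₂)/(k₁ + k₂), so R = r² = 0.1130 and T = 1 − R = 0.8870.

T = 0.887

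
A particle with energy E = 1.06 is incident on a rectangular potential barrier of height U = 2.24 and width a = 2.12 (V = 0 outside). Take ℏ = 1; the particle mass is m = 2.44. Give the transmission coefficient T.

T = 0.000152

E < U: inside the barrier ψ ∝ e^{±κx} with κ = √(2m(U − E))/ℏ = 2.400.
κa = 5.087, sinh(κa) = 80.97.
Matching ψ, ψ′ at both faces gives T = [1 + U² sinh²(κa) / (4E(U − E))]⁻¹ = 1/6576 = 0.000152.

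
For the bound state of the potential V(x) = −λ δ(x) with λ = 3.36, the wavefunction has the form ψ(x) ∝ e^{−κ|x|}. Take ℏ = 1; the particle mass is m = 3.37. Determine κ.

κ = 11.3

Integrate −(ℏ²/2m)ψ'' − λδ(x)ψ = Eψ from −ε to +ε: the ψ'' term gives ψ'(0⁺) − ψ'(0⁻) and the δ term gives −(2mλ/ℏ²)ψ(0).
With ψ ∝ e^{−κ|x|} this yields −2κ = −2mλ/ℏ², so κ = mλ/ℏ² = 11.32.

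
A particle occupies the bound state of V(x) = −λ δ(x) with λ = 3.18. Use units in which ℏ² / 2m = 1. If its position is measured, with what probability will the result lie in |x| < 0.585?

The normalised bound state is ψ = √κ e^{−κ|x|} with κ = mλ/ℏ² = 1.590.
P(|x| < d) = ∫_{−d}^{d} κ e^{−2κ|x|} dx = 1 − e^{−2κd} = 1 − e^{−1.860} = 0.8444.

P = 0.844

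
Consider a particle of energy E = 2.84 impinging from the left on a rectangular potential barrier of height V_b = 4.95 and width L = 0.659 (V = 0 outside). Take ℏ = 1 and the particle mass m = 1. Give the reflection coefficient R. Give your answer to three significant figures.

E < V_b: inside the barrier ψ ∝ e^{±κx} with κ = √(2m(V_b − E))/ℏ = 2.054.
κL = 1.354, sinh(κL) = 1.807.
Matching ψ, ψ′ at both faces gives T = [1 + V_b² sinh²(κL) / (4E(V_b − E))]⁻¹ = 1/4.337 = 0.231.
R = 1 − T = 0.769.

R = 0.769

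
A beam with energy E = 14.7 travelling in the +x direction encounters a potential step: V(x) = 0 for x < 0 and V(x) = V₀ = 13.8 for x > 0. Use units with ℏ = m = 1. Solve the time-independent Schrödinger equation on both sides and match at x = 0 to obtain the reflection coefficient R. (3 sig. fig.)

On each side the TISE gives plane waves with k = √(2m(E − V))/ℏ: k₁ = √(2·1·14.7) = 5.422, k₂ = √(2·1·0.9) = 1.342.
Continuity of ψ and ψ′ at the step yields the reflection amplitude r = (k₁ − k₂)/(k₁ + k₂) = 0.6033; thus R = |r|² = 0.3640, T = 0.6360.

R = 0.364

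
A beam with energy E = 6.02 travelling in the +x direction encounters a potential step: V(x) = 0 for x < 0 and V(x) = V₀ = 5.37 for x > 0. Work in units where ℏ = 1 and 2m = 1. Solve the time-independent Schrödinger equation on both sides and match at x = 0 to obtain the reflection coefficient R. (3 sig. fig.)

The wavenumbers are k₁ = √(2mE)/ℏ = 2.454 on the left and k₂ = √(2m(E − V₀))/ℏ = 0.8062 on the right.
Matching ψ and ψ′ at x = 0 gives r = (k₁ − k₂)/(k₁ + k₂), so R = r² = 0.2554 and T = 1 − R = 0.7446.

R = 0.255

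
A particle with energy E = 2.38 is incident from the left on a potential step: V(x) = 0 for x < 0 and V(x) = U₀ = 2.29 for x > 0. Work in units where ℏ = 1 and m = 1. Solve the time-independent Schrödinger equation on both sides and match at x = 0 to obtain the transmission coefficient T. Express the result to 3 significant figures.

T = 0.545

The wavenumbers are k₁ = √(2mE)/ℏ = 2.182 on the left and k₂ = √(2m(E − U₀))/ℏ = 0.4243 on the right.
Matching ψ and ψ′ at x = 0 gives r = (k₁ − k₂)/(k₁ + k₂), so R = r² = 0.4548 and T = 1 − R = 0.5452.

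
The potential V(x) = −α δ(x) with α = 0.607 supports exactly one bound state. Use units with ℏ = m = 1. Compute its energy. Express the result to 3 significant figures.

The bound state is ψ(x) = √κ e^{−κ|x|}. The derivative jump ψ'(0⁺) − ψ'(0⁻) = −(2mα/ℏ²)ψ(0) fixes κ = mα/ℏ² = 0.6070.
Then E = −ℏ²κ²/(2m) = −mα²/(2ℏ²) = -0.1842.

E = -0.184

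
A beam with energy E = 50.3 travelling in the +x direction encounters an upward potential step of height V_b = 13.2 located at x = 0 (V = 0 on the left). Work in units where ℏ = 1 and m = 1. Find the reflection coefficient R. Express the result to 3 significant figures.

R = 0.00577

On each side the TISE gives plane waves with k = √(2m(E − V))/ℏ: k₁ = √(2·1·50.3) = 10.03, k₂ = √(2·1·37.1) = 8.614.
Continuity of ψ and ψ′ at the step yields the reflection amplitude r = (k₁ − k₂)/(k₁ + k₂) = 0.07595; thus R = |r|² = 0.005768, T = 0.9942.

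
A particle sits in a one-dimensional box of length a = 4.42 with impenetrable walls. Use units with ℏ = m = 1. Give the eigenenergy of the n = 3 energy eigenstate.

E = 2.27

Requiring ψ(0) = ψ(a) = 0 quantises k = nπ/a, hence E_n = ℏ²k²/2m = n²π²ℏ²/(2ma²).
E_3 = 3² × π² / (2 × 1 × 4.42²) = 2.273.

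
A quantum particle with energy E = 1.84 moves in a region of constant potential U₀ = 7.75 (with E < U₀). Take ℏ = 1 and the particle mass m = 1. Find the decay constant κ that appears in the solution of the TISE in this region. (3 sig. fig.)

Since E < U₀ the TISE in this region is ψ'' = κ²ψ with κ = √(2m(U₀ − E))/ℏ.
κ = √(2 × 1 × 5.91) = 3.438.

κ = 3.44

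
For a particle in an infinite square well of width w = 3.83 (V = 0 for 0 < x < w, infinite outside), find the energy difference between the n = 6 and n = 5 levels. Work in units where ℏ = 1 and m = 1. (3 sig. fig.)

ΔE = 3.70

E_n = n²π²ℏ²/(2mw²), so ΔE = (6² − 5²) π²ℏ²/(2mw²).
ΔE = 11 × π² / (2 × 1 × 3.83²) = 3.701.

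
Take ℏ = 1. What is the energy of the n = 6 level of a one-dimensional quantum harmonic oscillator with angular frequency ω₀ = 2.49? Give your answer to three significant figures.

E = 16.2

The oscillator eigenvalues are E_n = ℏω₀(n + ½), so E_6 = 2.49 × 6.5 = 16.19.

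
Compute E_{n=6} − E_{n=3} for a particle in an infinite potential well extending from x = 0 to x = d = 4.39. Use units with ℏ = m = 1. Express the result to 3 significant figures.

ΔE = 6.91

E_n = n²π²ℏ²/(2md²), so ΔE = (6² − 3²) π²ℏ²/(2md²).
ΔE = 27 × π² / (2 × 1 × 4.39²) = 6.914.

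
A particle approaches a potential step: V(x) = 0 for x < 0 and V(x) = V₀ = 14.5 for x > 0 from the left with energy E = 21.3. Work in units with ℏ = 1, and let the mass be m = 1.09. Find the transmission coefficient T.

The wavenumbers are k₁ = √(2mE)/ℏ = 6.814 on the left and k₂ = √(2m(E − V₀))/ℏ = 3.850 on the right.
Continuity of ψ and ψ′ at the step yields the reflection amplitude r = (k₁ − k₂)/(k₁ + k₂) = 0.2779; thus R = |r|² = 0.07725, T = 0.9228.

T = 0.923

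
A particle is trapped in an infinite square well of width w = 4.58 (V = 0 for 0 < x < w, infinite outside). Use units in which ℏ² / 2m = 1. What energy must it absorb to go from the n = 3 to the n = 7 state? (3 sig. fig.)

ΔE = 18.8

E_n = n²π²ℏ²/(2mw²), so ΔE = (7² − 3²) π²ℏ²/(2mw²).
ΔE = 40 × π² / (2 × 0.5 × 4.58²) = 18.82.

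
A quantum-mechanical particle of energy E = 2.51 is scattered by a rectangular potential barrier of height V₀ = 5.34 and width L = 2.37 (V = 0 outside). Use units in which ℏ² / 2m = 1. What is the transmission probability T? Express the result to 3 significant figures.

T = 0.00137

E < V₀: inside the barrier ψ ∝ e^{±κx} with κ = √(2m(V₀ − E))/ℏ = 1.682.
κL = 3.987, sinh(κL) = 26.94.
Matching ψ, ψ′ at both faces gives T = [1 + V₀² sinh²(κL) / (4E(V₀ − E))]⁻¹ = 1/729.2 = 0.00137.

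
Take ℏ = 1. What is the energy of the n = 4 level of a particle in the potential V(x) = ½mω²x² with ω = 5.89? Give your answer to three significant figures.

E = 26.5

Using E_n = (n + ½)ℏω: E_4 = 4.5 × 5.89 = 26.51.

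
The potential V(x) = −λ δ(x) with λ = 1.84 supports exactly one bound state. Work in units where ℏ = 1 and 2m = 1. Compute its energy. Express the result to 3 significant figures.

E = -0.846

The bound state is ψ(x) = √κ e^{−κ|x|}. The derivative jump ψ'(0⁺) − ψ'(0⁻) = −(2mλ/ℏ²)ψ(0) fixes κ = mλ/ℏ² = 0.9200.
Then E = −ℏ²κ²/(2m) = −mλ²/(2ℏ²) = -0.8464.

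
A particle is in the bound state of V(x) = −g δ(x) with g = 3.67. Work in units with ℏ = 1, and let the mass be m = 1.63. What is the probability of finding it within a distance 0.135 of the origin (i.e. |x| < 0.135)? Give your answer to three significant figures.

P = 0.801

The normalised bound state is ψ = √κ e^{−κ|x|} with κ = mg/ℏ² = 5.982.
P(|x| < d) = ∫_{−d}^{d} κ e^{−2κ|x|} dx = 1 − e^{−2κd} = 1 − e^{−1.615} = 0.8011.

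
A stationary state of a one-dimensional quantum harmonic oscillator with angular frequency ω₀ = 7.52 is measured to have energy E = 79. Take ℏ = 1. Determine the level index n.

Invert E_n = (n + ½)ℏω₀: n = E/ℏω₀ − ½ = 10.005, so n = 10.

n = 10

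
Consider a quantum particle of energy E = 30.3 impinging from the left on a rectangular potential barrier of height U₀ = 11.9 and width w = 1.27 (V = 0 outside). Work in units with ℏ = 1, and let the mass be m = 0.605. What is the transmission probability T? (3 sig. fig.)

T = 0.995

Above the barrier the interior wavenumber is k₂ = √(2m(E − U₀))/ℏ = 4.718, giving phase k₂w = 5.992.
Matching at both interfaces gives T⁻¹ = 1 + U₀² sin²(k₂w) / [4E(E − U₀)] = 1.005, hence T = 0.995.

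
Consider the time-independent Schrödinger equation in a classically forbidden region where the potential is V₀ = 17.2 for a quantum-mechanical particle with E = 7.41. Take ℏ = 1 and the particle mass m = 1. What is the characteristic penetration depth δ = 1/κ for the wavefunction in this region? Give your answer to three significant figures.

Since E < V₀ the TISE in this region is ψ'' = κ²ψ with κ = √(2m(V₀ − E))/ℏ.
κ = √(2 × 1 × 9.79) = 4.425. The penetration depth is δ = 1/κ = 0.226.

δ = 0.226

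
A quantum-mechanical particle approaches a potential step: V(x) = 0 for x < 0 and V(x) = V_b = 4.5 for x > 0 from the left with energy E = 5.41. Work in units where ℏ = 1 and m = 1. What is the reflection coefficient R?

R = 0.175

On each side the TISE gives plane waves with k = √(2m(E − V))/ℏ: k₁ = √(2·1·5.41) = 3.289, k₂ = √(2·1·0.91) = 1.349.
Continuity of ψ and ψ′ at the step yields the reflection amplitude r = (k₁ − k₂)/(k₁ + k₂) = 0.4183; thus R = |r|² = 0.1750, T = 0.8250.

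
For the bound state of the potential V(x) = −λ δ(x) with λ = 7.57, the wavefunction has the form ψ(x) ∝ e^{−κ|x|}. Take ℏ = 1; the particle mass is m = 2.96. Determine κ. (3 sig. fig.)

Integrate −(ℏ²/2m)ψ'' − λδ(x)ψ = Eψ from −ε to +ε: the ψ'' term gives ψ'(0⁺) − ψ'(0⁻) and the δ term gives −(2mλ/ℏ²)ψ(0).
With ψ ∝ e^{−κ|x|} this yields −2κ = −2mλ/ℏ², so κ = mλ/ℏ² = 22.41.

κ = 22.4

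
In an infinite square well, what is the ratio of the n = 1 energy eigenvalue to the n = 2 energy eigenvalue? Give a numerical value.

0.25

E_n = n²π²ℏ²/(2mL²) so the ratio is n₂²/n₁² = 1/4 = 0.25.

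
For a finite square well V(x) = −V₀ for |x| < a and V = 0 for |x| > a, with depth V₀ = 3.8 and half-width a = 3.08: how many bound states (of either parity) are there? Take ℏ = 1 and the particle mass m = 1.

Define the well-strength parameter z₀ = (a/ℏ)√(2mV₀) = 3.08 × √(2·1·3.8) = 8.491.
A new bound state (alternating even/odd) appears each time z₀ passes a multiple of π/2, so N = ⌊2z₀/π⌋ + 1 = ⌊5.406⌋ + 1 = 6.

N = 6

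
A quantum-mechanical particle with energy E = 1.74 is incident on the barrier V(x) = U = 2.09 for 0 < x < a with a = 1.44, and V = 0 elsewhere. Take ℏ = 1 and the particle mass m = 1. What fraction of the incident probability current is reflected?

R = 0.805

Since E < U the interior solution is evanescent with decay constant κ = √(2m(U − E))/ℏ = 0.8367.
κa = 1.205, sinh(κa) = 1.518.
Matching ψ, ψ′ at both faces gives T = [1 + U² sinh²(κa) / (4E(U − E))]⁻¹ = 1/5.133 = 0.195.
R = 1 − T = 0.805.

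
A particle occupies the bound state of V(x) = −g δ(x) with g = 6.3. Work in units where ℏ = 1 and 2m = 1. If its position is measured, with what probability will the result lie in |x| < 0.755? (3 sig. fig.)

The normalised bound state is ψ = √κ e^{−κ|x|} with κ = mg/ℏ² = 3.150.
P(|x| < d) = ∫_{−d}^{d} κ e^{−2κ|x|} dx = 1 − e^{−2κd} = 1 − e^{−4.757} = 0.9914.

P = 0.991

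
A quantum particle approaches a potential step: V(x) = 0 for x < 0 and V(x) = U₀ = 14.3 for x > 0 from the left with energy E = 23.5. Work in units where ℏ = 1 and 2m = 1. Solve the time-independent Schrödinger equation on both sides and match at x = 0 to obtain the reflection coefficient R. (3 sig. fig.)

On each side the TISE gives plane waves with k = √(2m(E − V))/ℏ: k₁ = √(2·½·23.5) = 4.848, k₂ = √(2·½·9.2) = 3.033.
Continuity of ψ and ψ′ at the step yields the reflection amplitude r = (k₁ − k₂)/(k₁ + k₂) = 0.2302; thus R = |r|² = 0.05301, T = 0.9470.

R = 0.0530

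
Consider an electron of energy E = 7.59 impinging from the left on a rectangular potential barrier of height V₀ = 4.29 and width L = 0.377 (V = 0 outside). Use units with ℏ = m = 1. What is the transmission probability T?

T = 0.889

E > V₀: inside the barrier k₂ = √(2m(E − V₀))/ℏ = 2.569, k₂L = 0.9685.
T = [1 + V₀² sin²(k₂L) / (4E(E − V₀))]⁻¹ = 1/1.125 = 0.889.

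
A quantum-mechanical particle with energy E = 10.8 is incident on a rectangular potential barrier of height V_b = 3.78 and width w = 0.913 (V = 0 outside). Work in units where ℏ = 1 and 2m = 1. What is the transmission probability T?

T = 0.980

Above the barrier the interior wavenumber is k₂ = √(2m(E − V_b))/ℏ = 2.650, giving phase k₂w = 2.419.
T = [1 + V_b² sin²(k₂w) / (4E(E − V_b))]⁻¹ = 1/1.021 = 0.980.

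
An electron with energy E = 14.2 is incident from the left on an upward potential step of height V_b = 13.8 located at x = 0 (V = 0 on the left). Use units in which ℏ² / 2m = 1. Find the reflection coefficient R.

The wavenumbers are k₁ = √(2mE)/ℏ = 3.768 on the left and k₂ = √(2m(E − V_b))/ℏ = 0.6325 on the right.
Matching ψ and ψ′ at x = 0 gives r = (k₁ − k₂)/(k₁ + k₂), so R = r² = 0.5078 and T = 1 − R = 0.4922.

R = 0.508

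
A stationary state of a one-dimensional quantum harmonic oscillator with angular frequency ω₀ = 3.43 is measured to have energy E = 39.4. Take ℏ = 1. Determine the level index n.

Invert E_n = (n + ½)ℏω₀: n = E/ℏω₀ − ½ = 10.987, so n = 11.

n = 11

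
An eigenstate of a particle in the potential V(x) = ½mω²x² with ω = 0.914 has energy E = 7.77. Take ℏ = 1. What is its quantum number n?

E_n = ℏω(n + ½) ⇒ n = E/(ℏω) − ½ = 7.77/0.914 − 0.5 = 8.001 → n = 8.

n = 8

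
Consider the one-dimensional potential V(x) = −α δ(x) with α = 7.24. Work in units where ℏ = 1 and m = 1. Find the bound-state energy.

E = -26.2

For x ≠ 0 the bound state is ψ ∝ e^{−κ|x|}; integrating the TISE across the delta gives the cusp condition 2κ = 2mα/ℏ², so κ = 7.240.
Then E = −ℏ²κ²/(2m) = −mα²/(2ℏ²) = -26.21.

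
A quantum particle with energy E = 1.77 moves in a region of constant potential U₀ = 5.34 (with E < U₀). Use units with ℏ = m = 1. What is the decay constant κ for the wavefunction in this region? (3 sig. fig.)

Since E < U₀ the TISE in this region is ψ'' = κ²ψ with κ = √(2m(U₀ − E))/ℏ.
κ = √(2 × 1 × 3.57) = 2.672.

κ = 2.67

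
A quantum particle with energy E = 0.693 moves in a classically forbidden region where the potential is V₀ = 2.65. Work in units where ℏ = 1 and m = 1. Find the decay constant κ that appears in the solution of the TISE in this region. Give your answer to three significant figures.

κ = 1.98

Since E < V₀ the TISE in this region is ψ'' = κ²ψ with κ = √(2m(V₀ − E))/ℏ.
κ = √(2 × 1 × 1.957) = 1.978.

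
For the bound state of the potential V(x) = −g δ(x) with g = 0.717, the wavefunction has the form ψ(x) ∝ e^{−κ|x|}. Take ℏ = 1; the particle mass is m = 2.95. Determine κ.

Integrating the TISE across x = 0 gives the cusp condition ψ'(0⁺) − ψ'(0⁻) = −(2mg/ℏ²)ψ(0).
With ψ ∝ e^{−κ|x|} this yields −2κ = −2mg/ℏ², so κ = mg/ℏ² = 2.115.

κ = 2.12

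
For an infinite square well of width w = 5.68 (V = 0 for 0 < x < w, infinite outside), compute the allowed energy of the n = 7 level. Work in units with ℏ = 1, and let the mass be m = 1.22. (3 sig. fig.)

Requiring ψ(0) = ψ(w) = 0 quantises k = nπ/w, hence E_n = ℏ²k²/2m = n²π²ℏ²/(2mw²).
E_7 = 7² × π² / (2 × 1.22 × 5.68²) = 6.143.

E = 6.14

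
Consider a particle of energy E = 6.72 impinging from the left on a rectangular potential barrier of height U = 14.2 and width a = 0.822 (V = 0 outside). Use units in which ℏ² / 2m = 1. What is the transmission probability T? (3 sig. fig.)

Since E < U the interior solution is evanescent with decay constant κ = √(2m(U − E))/ℏ = 2.735.
κa = 2.248, sinh(κa) = 4.682.
Matching ψ, ψ′ at both faces gives T = [1 + U² sinh²(κa) / (4E(U − E))]⁻¹ = 1/22.99 = 0.0435.

T = 0.0435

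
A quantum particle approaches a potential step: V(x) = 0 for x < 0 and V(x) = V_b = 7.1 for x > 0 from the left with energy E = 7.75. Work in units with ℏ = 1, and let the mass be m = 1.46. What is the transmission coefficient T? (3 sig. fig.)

On each side the TISE gives plane waves with k = √(2m(E − V))/ℏ: k₁ = √(2·1.46·7.75) = 4.757, k₂ = √(2·1.46·0.65) = 1.378.
Continuity of ψ and ψ′ at the step yields the reflection amplitude r = (k₁ − k₂)/(k₁ + k₂) = 0.5509; thus R = |r|² = 0.3034, T = 0.6966.

T = 0.697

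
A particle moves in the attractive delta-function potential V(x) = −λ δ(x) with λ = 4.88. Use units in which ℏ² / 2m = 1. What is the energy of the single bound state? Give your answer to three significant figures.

E = -5.95

For x ≠ 0 the bound state is ψ ∝ e^{−κ|x|}; integrating the TISE across the delta gives the cusp condition 2κ = 2mλ/ℏ², so κ = 2.440.
Then E = −ℏ²κ²/(2m) = −mλ²/(2ℏ²) = -5.954.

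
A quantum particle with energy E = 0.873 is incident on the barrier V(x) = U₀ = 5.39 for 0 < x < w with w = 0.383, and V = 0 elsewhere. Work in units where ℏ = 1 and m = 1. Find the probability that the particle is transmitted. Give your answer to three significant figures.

E < U₀: inside the barrier ψ ∝ e^{±κx} with κ = √(2m(U₀ − E))/ℏ = 3.006.
κw = 1.151, sinh(κw) = 1.423.
Matching ψ, ψ′ at both faces gives T = [1 + U₀² sinh²(κw) / (4E(U₀ − E))]⁻¹ = 1/4.729 = 0.211.

T = 0.211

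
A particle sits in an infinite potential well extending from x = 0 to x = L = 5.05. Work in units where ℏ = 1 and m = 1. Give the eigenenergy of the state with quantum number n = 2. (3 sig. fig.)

The infinite-well eigenfunctions ψ_n = √(2/L) sin(nπx/L) vanish at both walls, giving E_n = n²π²ℏ²/(2mL²).
E_2 = 2² × π² / (2 × 1 × 5.05²) = 0.7740.

E = 0.774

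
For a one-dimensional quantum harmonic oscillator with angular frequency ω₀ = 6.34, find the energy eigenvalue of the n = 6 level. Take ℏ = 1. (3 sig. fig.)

The oscillator eigenvalues are E_n = ℏω₀(n + ½), so E_6 = 6.34 × 6.5 = 41.21.

E = 41.2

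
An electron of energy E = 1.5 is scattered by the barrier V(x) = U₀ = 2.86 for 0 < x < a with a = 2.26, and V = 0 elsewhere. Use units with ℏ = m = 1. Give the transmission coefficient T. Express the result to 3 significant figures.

Since E < U₀ the interior solution is evanescent with decay constant κ = √(2m(U₀ − E))/ℏ = 1.649.
κa = 3.727, sinh(κa) = 20.77.
The exact tunnelling result is T⁻¹ = 1 + U₀² sinh²(κa) / [4E(U₀ − E)] = 433.5, so T = 0.00231.

T = 0.00231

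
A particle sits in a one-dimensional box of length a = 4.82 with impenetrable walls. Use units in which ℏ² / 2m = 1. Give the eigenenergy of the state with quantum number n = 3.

The infinite-well eigenfunctions ψ_n = √(2/a) sin(nπx/a) vanish at both walls, giving E_n = n²π²ℏ²/(2ma²).
E_3 = 3² × π² / (2 × 0.5 × 4.82²) = 3.823.

E = 3.82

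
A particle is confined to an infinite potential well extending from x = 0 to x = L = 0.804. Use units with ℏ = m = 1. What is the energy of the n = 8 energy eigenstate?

The infinite-well eigenfunctions ψ_n = √(2/L) sin(nπx/L) vanish at both walls, giving E_n = n²π²ℏ²/(2mL²).
E_8 = 8² × π² / (2 × 1 × 0.804²) = 488.6.

E = 489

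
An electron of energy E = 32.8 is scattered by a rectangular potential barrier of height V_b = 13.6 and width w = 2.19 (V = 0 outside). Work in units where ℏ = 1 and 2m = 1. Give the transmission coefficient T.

T = 0.998

Above the barrier the interior wavenumber is k₂ = √(2m(E − V_b))/ℏ = 4.382, giving phase k₂w = 9.596.
Matching at both interfaces gives T⁻¹ = 1 + V_b² sin²(k₂w) / [4E(E − V_b)] = 1.002, hence T = 0.998.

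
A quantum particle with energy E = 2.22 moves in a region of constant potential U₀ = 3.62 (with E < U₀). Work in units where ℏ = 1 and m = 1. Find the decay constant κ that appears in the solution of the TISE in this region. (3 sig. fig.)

κ = 1.67

Since E < U₀ the TISE in this region is ψ'' = κ²ψ with κ = √(2m(U₀ − E))/ℏ.
κ = √(2 × 1 × 1.4) = 1.673.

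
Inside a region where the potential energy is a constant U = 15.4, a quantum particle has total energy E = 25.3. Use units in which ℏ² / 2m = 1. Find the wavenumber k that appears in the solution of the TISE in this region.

With E > U the solution is oscillatory, ψ ∝ e^{±ikx} with k = √(2m(E − U))/ℏ.
k = √(2 × 0.5 × 9.9) = 3.146.

k = 3.15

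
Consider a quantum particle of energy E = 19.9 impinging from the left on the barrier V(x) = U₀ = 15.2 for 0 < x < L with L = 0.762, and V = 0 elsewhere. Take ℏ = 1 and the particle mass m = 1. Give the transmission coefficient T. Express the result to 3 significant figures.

T = 0.757

E > U₀: inside the barrier k₂ = √(2m(E − U₀))/ℏ = 3.066, k₂L = 2.336.
Matching at both interfaces gives T⁻¹ = 1 + U₀² sin²(k₂L) / [4E(E − U₀)] = 1.321, hence T = 0.757.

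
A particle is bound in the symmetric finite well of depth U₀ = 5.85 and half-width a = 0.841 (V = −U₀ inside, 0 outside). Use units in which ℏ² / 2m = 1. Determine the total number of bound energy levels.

N = 2

Define the well-strength parameter z₀ = (a/ℏ)√(2mU₀) = 0.841 × √(2·0.5·5.85) = 2.034.
The even/odd transcendental equations gain one root per π/2 in z₀, giving N = 1 + ⌊2z₀/π⌋ = 1 + ⌊1.295⌋ = 2.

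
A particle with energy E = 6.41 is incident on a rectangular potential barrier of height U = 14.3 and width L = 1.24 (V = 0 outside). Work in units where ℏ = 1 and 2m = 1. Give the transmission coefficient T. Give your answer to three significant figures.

E < U: inside the barrier ψ ∝ e^{±κx} with κ = √(2m(U − E))/ℏ = 2.809.
κL = 3.483, sinh(κL) = 16.26.
Matching ψ, ψ′ at both faces gives T = [1 + U² sinh²(κL) / (4E(U − E))]⁻¹ = 1/268.4 = 0.00373.

T = 0.00373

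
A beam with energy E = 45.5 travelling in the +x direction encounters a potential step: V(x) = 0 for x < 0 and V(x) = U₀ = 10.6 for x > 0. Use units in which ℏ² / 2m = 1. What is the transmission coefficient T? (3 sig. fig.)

On each side the TISE gives plane waves with k = √(2m(E − V))/ℏ: k₁ = √(2·½·45.5) = 6.745, k₂ = √(2·½·34.9) = 5.908.
Matching ψ and ψ′ at x = 0 gives r = (k₁ − k₂)/(k₁ + k₂), so R = r² = 0.004384 and T = 1 − R = 0.9956.

T = 0.996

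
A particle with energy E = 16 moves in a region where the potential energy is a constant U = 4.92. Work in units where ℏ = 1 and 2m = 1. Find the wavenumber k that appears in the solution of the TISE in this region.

With E > U the solution is oscillatory, ψ ∝ e^{±ikx} with k = √(2m(E − U))/ℏ.
k = √(2 × 0.5 × 11.08) = 3.329.

k = 3.33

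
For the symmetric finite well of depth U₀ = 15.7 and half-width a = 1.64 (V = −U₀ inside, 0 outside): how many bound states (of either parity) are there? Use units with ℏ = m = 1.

The dimensionless depth is z₀ = a√(2mU₀)/ℏ = 1.64 × √(31.40) = 9.190.
The even/odd transcendental equations gain one root per π/2 in z₀, giving N = 1 + ⌊2z₀/π⌋ = 1 + ⌊5.850⌋ = 6.

N = 6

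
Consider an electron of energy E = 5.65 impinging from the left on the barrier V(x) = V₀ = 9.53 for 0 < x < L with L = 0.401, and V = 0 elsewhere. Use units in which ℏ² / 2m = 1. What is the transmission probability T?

E < V₀: inside the barrier ψ ∝ e^{±κx} with κ = √(2m(V₀ − E))/ℏ = 1.970.
κL = 0.7899, sinh(κL) = 0.8746.
Matching ψ, ψ′ at both faces gives T = [1 + V₀² sinh²(κL) / (4E(V₀ − E))]⁻¹ = 1/1.792 = 0.558.

T = 0.558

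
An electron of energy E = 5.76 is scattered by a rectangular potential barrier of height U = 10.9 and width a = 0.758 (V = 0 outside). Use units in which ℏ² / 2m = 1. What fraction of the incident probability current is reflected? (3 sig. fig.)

E < U: inside the barrier ψ ∝ e^{±κx} with κ = √(2m(U − E))/ℏ = 2.267.
κa = 1.719, sinh(κa) = 2.698.
Matching ψ, ψ′ at both faces gives T = [1 + U² sinh²(κa) / (4E(U − E))]⁻¹ = 1/8.305 = 0.120.
R = 1 − T = 0.880.

R = 0.880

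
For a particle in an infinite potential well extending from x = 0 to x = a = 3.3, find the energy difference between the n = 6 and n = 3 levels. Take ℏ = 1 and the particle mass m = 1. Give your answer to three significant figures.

E_n = n²π²ℏ²/(2ma²), so ΔE = (6² − 3²) π²ℏ²/(2ma²).
ΔE = 27 × π² / (2 × 1 × 3.3²) = 12.24.

ΔE = 12.2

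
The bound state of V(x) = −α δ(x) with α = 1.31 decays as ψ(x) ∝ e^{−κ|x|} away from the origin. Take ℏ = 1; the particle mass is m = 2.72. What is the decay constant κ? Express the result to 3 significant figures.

κ = 3.56

Integrate −(ℏ²/2m)ψ'' − αδ(x)ψ = Eψ from −ε to +ε: the ψ'' term gives ψ'(0⁺) − ψ'(0⁻) and the δ term gives −(2mα/ℏ²)ψ(0).
With ψ ∝ e^{−κ|x|} this yields −2κ = −2mα/ℏ², so κ = mα/ℏ² = 3.563.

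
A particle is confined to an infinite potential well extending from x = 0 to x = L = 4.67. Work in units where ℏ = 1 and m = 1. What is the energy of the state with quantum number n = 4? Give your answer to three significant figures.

E = 3.62

The infinite-well eigenfunctions ψ_n = √(2/L) sin(nπx/L) vanish at both walls, giving E_n = n²π²ℏ²/(2mL²).
E_4 = 4² × π² / (2 × 1 × 4.67²) = 3.620.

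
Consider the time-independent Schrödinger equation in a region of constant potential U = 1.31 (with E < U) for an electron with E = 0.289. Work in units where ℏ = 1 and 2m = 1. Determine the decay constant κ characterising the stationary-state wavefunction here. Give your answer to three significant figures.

κ = 1.01

Since E < U the TISE in this region is ψ'' = κ²ψ with κ = √(2m(U − E))/ℏ.
κ = √(2 × 0.5 × 1.021) = 1.010.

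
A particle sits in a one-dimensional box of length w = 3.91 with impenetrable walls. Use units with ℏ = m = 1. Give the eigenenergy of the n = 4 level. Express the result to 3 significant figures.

E = 5.16

The infinite-well eigenfunctions ψ_n = √(2/w) sin(nπx/w) vanish at both walls, giving E_n = n²π²ℏ²/(2mw²).
E_4 = 4² × π² / (2 × 1 × 3.91²) = 5.165.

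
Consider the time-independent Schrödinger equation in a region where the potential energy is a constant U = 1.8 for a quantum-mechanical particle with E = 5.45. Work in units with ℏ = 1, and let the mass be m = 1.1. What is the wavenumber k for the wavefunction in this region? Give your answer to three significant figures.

k = 2.83

With E > U the solution is oscillatory, ψ ∝ e^{±ikx} with k = √(2m(E − U))/ℏ.
k = √(2 × 1.1 × 3.65) = 2.834.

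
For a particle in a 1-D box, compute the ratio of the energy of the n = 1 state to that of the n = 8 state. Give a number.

0.015625

E_n = n²π²ℏ²/(2mL²) so the ratio is n₂²/n₁² = 1/64 = 0.015625.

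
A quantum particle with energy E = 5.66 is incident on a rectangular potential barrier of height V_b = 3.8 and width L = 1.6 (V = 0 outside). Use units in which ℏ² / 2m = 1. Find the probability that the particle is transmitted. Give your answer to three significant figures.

T = 0.813

Above the barrier the interior wavenumber is k₂ = √(2m(E − V_b))/ℏ = 1.364, giving phase k₂L = 2.182.
Matching at both interfaces gives T⁻¹ = 1 + V_b² sin²(k₂L) / [4E(E − V_b)] = 1.230, hence T = 0.813.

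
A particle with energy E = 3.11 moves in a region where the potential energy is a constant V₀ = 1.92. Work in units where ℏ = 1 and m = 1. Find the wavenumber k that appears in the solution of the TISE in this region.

k = 1.54

With E > V₀ the solution is oscillatory, ψ ∝ e^{±ikx} with k = √(2m(E − V₀))/ℏ.
k = √(2 × 1 × 1.19) = 1.543.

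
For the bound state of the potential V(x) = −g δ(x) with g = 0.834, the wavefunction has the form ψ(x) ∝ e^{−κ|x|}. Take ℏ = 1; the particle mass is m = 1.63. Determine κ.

κ = 1.36

Integrating the TISE across x = 0 gives the cusp condition ψ'(0⁺) − ψ'(0⁻) = −(2mg/ℏ²)ψ(0).
With ψ ∝ e^{−κ|x|} this yields −2κ = −2mg/ℏ², so κ = mg/ℏ² = 1.359.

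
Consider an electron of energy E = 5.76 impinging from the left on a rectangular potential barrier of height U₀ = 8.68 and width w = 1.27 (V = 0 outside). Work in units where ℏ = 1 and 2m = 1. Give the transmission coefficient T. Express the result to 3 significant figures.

E < U₀: inside the barrier ψ ∝ e^{±κx} with κ = √(2m(U₀ − E))/ℏ = 1.709.
κw = 2.170, sinh(κw) = 4.323.
Matching ψ, ψ′ at both faces gives T = [1 + U₀² sinh²(κw) / (4E(U₀ − E))]⁻¹ = 1/21.93 = 0.0456.

T = 0.0456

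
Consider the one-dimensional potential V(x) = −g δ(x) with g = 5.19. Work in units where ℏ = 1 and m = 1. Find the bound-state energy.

E = -13.5

For x ≠ 0 the bound state is ψ ∝ e^{−κ|x|}; integrating the TISE across the delta gives the cusp condition 2κ = 2mg/ℏ², so κ = 5.190.
Then E = −ℏ²κ²/(2m) = −mg²/(2ℏ²) = -13.47.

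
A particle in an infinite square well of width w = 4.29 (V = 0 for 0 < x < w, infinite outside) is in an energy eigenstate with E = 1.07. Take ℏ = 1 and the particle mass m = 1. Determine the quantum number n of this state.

n = 2

For an infinite well E_n = n²π²ℏ²/(2mw²), so n = (w/πℏ)√(2mE).
n = (4.29/π) × √(2 × 1 × 1.07) = 1.998 → n = 2.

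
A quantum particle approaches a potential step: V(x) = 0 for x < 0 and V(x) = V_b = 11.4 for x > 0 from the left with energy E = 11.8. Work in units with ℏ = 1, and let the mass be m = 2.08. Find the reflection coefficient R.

R = 0.475

On each side the TISE gives plane waves with k = √(2m(E − V))/ℏ: k₁ = √(2·2.08·11.8) = 7.006, k₂ = √(2·2.08·0.4) = 1.290.
Continuity of ψ and ψ′ at the step yields the reflection amplitude r = (k₁ − k₂)/(k₁ + k₂) = 0.6890; thus R = |r|² = 0.4748, T = 0.5252.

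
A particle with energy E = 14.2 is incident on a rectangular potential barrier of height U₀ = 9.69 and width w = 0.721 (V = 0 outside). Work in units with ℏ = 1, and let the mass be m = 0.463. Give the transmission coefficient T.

T = 0.734

E > U₀: inside the barrier k₂ = √(2m(E − U₀))/ℏ = 2.044, k₂w = 1.473.
T = [1 + U₀² sin²(k₂w) / (4E(E − U₀))]⁻¹ = 1/1.363 = 0.734.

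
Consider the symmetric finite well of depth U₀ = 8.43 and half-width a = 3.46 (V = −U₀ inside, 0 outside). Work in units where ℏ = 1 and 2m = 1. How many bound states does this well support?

The dimensionless depth is z₀ = a√(2mU₀)/ℏ = 3.46 × √(8.430) = 10.05.
A new bound state (alternating even/odd) appears each time z₀ passes a multiple of π/2, so N = ⌊2z₀/π⌋ + 1 = ⌊6.395⌋ + 1 = 7.

N = 7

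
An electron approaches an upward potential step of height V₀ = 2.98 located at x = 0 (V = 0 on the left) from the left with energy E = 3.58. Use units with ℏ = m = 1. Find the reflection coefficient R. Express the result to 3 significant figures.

R = 0.176

On each side the TISE gives plane waves with k = √(2m(E − V))/ℏ: k₁ = √(2·1·3.58) = 2.676, k₂ = √(2·1·0.6) = 1.095.
Matching ψ and ψ′ at x = 0 gives r = (k₁ − k₂)/(k₁ + k₂), so R = r² = 0.1756 and T = 1 − R = 0.8244.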